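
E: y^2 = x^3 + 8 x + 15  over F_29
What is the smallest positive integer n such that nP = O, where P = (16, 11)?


Compute successive multiples of P until we hit O:
  1P = (16, 11)
  2P = (27, 7)
  3P = (24, 13)
  4P = (9, 27)
  5P = (11, 19)
  6P = (15, 28)
  7P = (26, 14)
  8P = (10, 14)
  ... (continuing to 32P)
  32P = O

ord(P) = 32


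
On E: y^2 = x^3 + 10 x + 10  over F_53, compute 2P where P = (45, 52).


Doubling: s = (3 x1^2 + a) / (2 y1)
s = (3*45^2 + 10) / (2*52) mod 53 = 5
x3 = s^2 - 2 x1 mod 53 = 5^2 - 2*45 = 41
y3 = s (x1 - x3) - y1 mod 53 = 5 * (45 - 41) - 52 = 21

2P = (41, 21)


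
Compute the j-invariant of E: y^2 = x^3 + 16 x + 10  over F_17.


Delta = -16(4 a^3 + 27 b^2) mod 17 = 10
-1728 * (4 a)^3 = -1728 * (4*16)^3 mod 17 = 7
j = 7 * 10^(-1) mod 17 = 16

j = 16 (mod 17)


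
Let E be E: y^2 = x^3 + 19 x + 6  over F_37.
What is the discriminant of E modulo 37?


4 a^3 + 27 b^2 = 4*19^3 + 27*6^2 = 27436 + 972 = 28408
Delta = -16 * (28408) = -454528
Delta mod 37 = 17

Delta = 17 (mod 37)


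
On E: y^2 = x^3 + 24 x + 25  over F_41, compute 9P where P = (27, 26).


k = 9 = 1001_2 (binary, LSB first: 1001)
Double-and-add from P = (27, 26):
  bit 0 = 1: acc = O + (27, 26) = (27, 26)
  bit 1 = 0: acc unchanged = (27, 26)
  bit 2 = 0: acc unchanged = (27, 26)
  bit 3 = 1: acc = (27, 26) + (3, 40) = (27, 15)

9P = (27, 15)


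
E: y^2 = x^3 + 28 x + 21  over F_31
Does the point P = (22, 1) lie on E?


Check whether y^2 = x^3 + 28 x + 21 (mod 31) for (x, y) = (22, 1).
LHS: y^2 = 1^2 mod 31 = 1
RHS: x^3 + 28 x + 21 = 22^3 + 28*22 + 21 mod 31 = 1
LHS = RHS

Yes, on the curve


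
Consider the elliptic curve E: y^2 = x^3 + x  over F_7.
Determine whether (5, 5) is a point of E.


Check whether y^2 = x^3 + 1 x + 0 (mod 7) for (x, y) = (5, 5).
LHS: y^2 = 5^2 mod 7 = 4
RHS: x^3 + 1 x + 0 = 5^3 + 1*5 + 0 mod 7 = 4
LHS = RHS

Yes, on the curve


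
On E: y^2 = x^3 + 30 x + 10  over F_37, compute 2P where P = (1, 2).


Doubling: s = (3 x1^2 + a) / (2 y1)
s = (3*1^2 + 30) / (2*2) mod 37 = 36
x3 = s^2 - 2 x1 mod 37 = 36^2 - 2*1 = 36
y3 = s (x1 - x3) - y1 mod 37 = 36 * (1 - 36) - 2 = 33

2P = (36, 33)


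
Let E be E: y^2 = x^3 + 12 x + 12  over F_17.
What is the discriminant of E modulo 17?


4 a^3 + 27 b^2 = 4*12^3 + 27*12^2 = 6912 + 3888 = 10800
Delta = -16 * (10800) = -172800
Delta mod 17 = 5

Delta = 5 (mod 17)


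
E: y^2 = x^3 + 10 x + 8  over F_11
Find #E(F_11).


For each x in F_11, count y with y^2 = x^3 + 10 x + 8 mod 11:
  x = 2: RHS = 3, y in [5, 6]  -> 2 point(s)
  x = 6: RHS = 9, y in [3, 8]  -> 2 point(s)
  x = 7: RHS = 3, y in [5, 6]  -> 2 point(s)
Affine points: 6. Add the point at infinity: total = 7.

#E(F_11) = 7


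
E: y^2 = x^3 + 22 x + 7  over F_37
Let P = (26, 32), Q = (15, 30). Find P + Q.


P != Q, so use the chord formula.
s = (y2 - y1) / (x2 - x1) = (35) / (26) mod 37 = 17
x3 = s^2 - x1 - x2 mod 37 = 17^2 - 26 - 15 = 26
y3 = s (x1 - x3) - y1 mod 37 = 17 * (26 - 26) - 32 = 5

P + Q = (26, 5)


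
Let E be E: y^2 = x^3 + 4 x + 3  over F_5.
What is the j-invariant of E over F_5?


Delta = -16(4 a^3 + 27 b^2) mod 5 = 1
-1728 * (4 a)^3 = -1728 * (4*4)^3 mod 5 = 2
j = 2 * 1^(-1) mod 5 = 2

j = 2 (mod 5)


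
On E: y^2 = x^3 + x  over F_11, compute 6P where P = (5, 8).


k = 6 = 110_2 (binary, LSB first: 011)
Double-and-add from P = (5, 8):
  bit 0 = 0: acc unchanged = O
  bit 1 = 1: acc = O + (5, 3) = (5, 3)
  bit 2 = 1: acc = (5, 3) + (5, 8) = O

6P = O


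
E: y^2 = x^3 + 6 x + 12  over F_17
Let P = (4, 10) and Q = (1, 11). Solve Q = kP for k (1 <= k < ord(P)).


Enumerate multiples of P until we hit Q = (1, 11):
  1P = (4, 10)
  2P = (10, 1)
  3P = (1, 11)
Match found at i = 3.

k = 3


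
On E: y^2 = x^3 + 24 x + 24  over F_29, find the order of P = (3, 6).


Compute successive multiples of P until we hit O:
  1P = (3, 6)
  2P = (3, 23)
  3P = O

ord(P) = 3


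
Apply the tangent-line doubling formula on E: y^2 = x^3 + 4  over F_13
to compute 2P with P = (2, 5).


Doubling: s = (3 x1^2 + a) / (2 y1)
s = (3*2^2 + 0) / (2*5) mod 13 = 9
x3 = s^2 - 2 x1 mod 13 = 9^2 - 2*2 = 12
y3 = s (x1 - x3) - y1 mod 13 = 9 * (2 - 12) - 5 = 9

2P = (12, 9)


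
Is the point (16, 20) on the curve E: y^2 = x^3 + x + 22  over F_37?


Check whether y^2 = x^3 + 1 x + 22 (mod 37) for (x, y) = (16, 20).
LHS: y^2 = 20^2 mod 37 = 30
RHS: x^3 + 1 x + 22 = 16^3 + 1*16 + 22 mod 37 = 27
LHS != RHS

No, not on the curve


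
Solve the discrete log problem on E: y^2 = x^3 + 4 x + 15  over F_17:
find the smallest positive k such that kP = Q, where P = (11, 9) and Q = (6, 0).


Enumerate multiples of P until we hit Q = (6, 0):
  1P = (11, 9)
  2P = (10, 1)
  3P = (9, 7)
  4P = (15, 4)
  5P = (0, 7)
  6P = (8, 7)
  7P = (6, 0)
Match found at i = 7.

k = 7


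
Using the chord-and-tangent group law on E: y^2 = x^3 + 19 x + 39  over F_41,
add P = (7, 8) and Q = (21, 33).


P != Q, so use the chord formula.
s = (y2 - y1) / (x2 - x1) = (25) / (14) mod 41 = 34
x3 = s^2 - x1 - x2 mod 41 = 34^2 - 7 - 21 = 21
y3 = s (x1 - x3) - y1 mod 41 = 34 * (7 - 21) - 8 = 8

P + Q = (21, 8)


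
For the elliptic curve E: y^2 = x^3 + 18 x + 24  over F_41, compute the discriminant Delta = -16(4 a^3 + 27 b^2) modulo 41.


4 a^3 + 27 b^2 = 4*18^3 + 27*24^2 = 23328 + 15552 = 38880
Delta = -16 * (38880) = -622080
Delta mod 41 = 13

Delta = 13 (mod 41)


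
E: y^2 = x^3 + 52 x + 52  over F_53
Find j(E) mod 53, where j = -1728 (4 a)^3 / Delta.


Delta = -16(4 a^3 + 27 b^2) mod 53 = 3
-1728 * (4 a)^3 = -1728 * (4*52)^3 mod 53 = 34
j = 34 * 3^(-1) mod 53 = 29

j = 29 (mod 53)


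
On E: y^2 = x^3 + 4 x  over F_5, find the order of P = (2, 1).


Compute successive multiples of P until we hit O:
  1P = (2, 1)
  2P = (0, 0)
  3P = (2, 4)
  4P = O

ord(P) = 4


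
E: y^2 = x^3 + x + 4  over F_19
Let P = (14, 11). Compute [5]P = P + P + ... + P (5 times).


k = 5 = 101_2 (binary, LSB first: 101)
Double-and-add from P = (14, 11):
  bit 0 = 1: acc = O + (14, 11) = (14, 11)
  bit 1 = 0: acc unchanged = (14, 11)
  bit 2 = 1: acc = (14, 11) + (0, 2) = (9, 18)

5P = (9, 18)


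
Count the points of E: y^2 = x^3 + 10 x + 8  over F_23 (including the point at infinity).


For each x in F_23, count y with y^2 = x^3 + 10 x + 8 mod 23:
  x = 0: RHS = 8, y in [10, 13]  -> 2 point(s)
  x = 2: RHS = 13, y in [6, 17]  -> 2 point(s)
  x = 6: RHS = 8, y in [10, 13]  -> 2 point(s)
  x = 8: RHS = 2, y in [5, 18]  -> 2 point(s)
  x = 10: RHS = 4, y in [2, 21]  -> 2 point(s)
  x = 11: RHS = 0, y in [0]  -> 1 point(s)
  x = 12: RHS = 16, y in [4, 19]  -> 2 point(s)
  x = 13: RHS = 12, y in [9, 14]  -> 2 point(s)
  x = 16: RHS = 9, y in [3, 20]  -> 2 point(s)
  x = 17: RHS = 8, y in [10, 13]  -> 2 point(s)
  x = 21: RHS = 3, y in [7, 16]  -> 2 point(s)
Affine points: 21. Add the point at infinity: total = 22.

#E(F_23) = 22


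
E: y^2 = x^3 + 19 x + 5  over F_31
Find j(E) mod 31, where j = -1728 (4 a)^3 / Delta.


Delta = -16(4 a^3 + 27 b^2) mod 31 = 3
-1728 * (4 a)^3 = -1728 * (4*19)^3 mod 31 = 4
j = 4 * 3^(-1) mod 31 = 22

j = 22 (mod 31)


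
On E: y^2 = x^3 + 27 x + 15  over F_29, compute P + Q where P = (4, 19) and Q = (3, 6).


P != Q, so use the chord formula.
s = (y2 - y1) / (x2 - x1) = (16) / (28) mod 29 = 13
x3 = s^2 - x1 - x2 mod 29 = 13^2 - 4 - 3 = 17
y3 = s (x1 - x3) - y1 mod 29 = 13 * (4 - 17) - 19 = 15

P + Q = (17, 15)


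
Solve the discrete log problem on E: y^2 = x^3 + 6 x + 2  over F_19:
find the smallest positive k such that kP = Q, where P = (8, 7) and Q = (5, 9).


Enumerate multiples of P until we hit Q = (5, 9):
  1P = (8, 7)
  2P = (1, 16)
  3P = (7, 8)
  4P = (5, 9)
Match found at i = 4.

k = 4


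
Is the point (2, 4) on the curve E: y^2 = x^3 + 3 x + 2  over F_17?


Check whether y^2 = x^3 + 3 x + 2 (mod 17) for (x, y) = (2, 4).
LHS: y^2 = 4^2 mod 17 = 16
RHS: x^3 + 3 x + 2 = 2^3 + 3*2 + 2 mod 17 = 16
LHS = RHS

Yes, on the curve


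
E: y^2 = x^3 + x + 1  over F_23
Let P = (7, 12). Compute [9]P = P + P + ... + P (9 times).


k = 9 = 1001_2 (binary, LSB first: 1001)
Double-and-add from P = (7, 12):
  bit 0 = 1: acc = O + (7, 12) = (7, 12)
  bit 1 = 0: acc unchanged = (7, 12)
  bit 2 = 0: acc unchanged = (7, 12)
  bit 3 = 1: acc = (7, 12) + (5, 19) = (6, 19)

9P = (6, 19)


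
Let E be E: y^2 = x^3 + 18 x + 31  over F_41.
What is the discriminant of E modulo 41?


4 a^3 + 27 b^2 = 4*18^3 + 27*31^2 = 23328 + 25947 = 49275
Delta = -16 * (49275) = -788400
Delta mod 41 = 30

Delta = 30 (mod 41)


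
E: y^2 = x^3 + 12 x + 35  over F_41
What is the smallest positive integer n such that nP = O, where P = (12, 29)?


Compute successive multiples of P until we hit O:
  1P = (12, 29)
  2P = (21, 35)
  3P = (13, 25)
  4P = (32, 10)
  5P = (6, 35)
  6P = (24, 24)
  7P = (14, 6)
  8P = (14, 35)
  ... (continuing to 15P)
  15P = O

ord(P) = 15


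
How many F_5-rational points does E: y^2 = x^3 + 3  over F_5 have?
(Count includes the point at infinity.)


For each x in F_5, count y with y^2 = x^3 + 0 x + 3 mod 5:
  x = 1: RHS = 4, y in [2, 3]  -> 2 point(s)
  x = 2: RHS = 1, y in [1, 4]  -> 2 point(s)
  x = 3: RHS = 0, y in [0]  -> 1 point(s)
Affine points: 5. Add the point at infinity: total = 6.

#E(F_5) = 6


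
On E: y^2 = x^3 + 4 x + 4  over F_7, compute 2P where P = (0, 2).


Doubling: s = (3 x1^2 + a) / (2 y1)
s = (3*0^2 + 4) / (2*2) mod 7 = 1
x3 = s^2 - 2 x1 mod 7 = 1^2 - 2*0 = 1
y3 = s (x1 - x3) - y1 mod 7 = 1 * (0 - 1) - 2 = 4

2P = (1, 4)


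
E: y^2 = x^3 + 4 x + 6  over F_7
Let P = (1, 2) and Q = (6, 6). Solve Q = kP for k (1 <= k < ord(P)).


Enumerate multiples of P until we hit Q = (6, 6):
  1P = (1, 2)
  2P = (5, 5)
  3P = (2, 6)
  4P = (6, 6)
Match found at i = 4.

k = 4


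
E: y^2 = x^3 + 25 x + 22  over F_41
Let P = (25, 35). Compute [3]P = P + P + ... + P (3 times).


k = 3 = 11_2 (binary, LSB first: 11)
Double-and-add from P = (25, 35):
  bit 0 = 1: acc = O + (25, 35) = (25, 35)
  bit 1 = 1: acc = (25, 35) + (14, 0) = (25, 6)

3P = (25, 6)


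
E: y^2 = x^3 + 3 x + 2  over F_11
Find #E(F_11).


For each x in F_11, count y with y^2 = x^3 + 3 x + 2 mod 11:
  x = 2: RHS = 5, y in [4, 7]  -> 2 point(s)
  x = 3: RHS = 5, y in [4, 7]  -> 2 point(s)
  x = 4: RHS = 1, y in [1, 10]  -> 2 point(s)
  x = 6: RHS = 5, y in [4, 7]  -> 2 point(s)
  x = 7: RHS = 3, y in [5, 6]  -> 2 point(s)
  x = 10: RHS = 9, y in [3, 8]  -> 2 point(s)
Affine points: 12. Add the point at infinity: total = 13.

#E(F_11) = 13


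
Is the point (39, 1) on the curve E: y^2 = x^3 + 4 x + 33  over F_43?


Check whether y^2 = x^3 + 4 x + 33 (mod 43) for (x, y) = (39, 1).
LHS: y^2 = 1^2 mod 43 = 1
RHS: x^3 + 4 x + 33 = 39^3 + 4*39 + 33 mod 43 = 39
LHS != RHS

No, not on the curve


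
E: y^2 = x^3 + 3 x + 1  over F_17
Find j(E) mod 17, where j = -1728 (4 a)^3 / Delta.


Delta = -16(4 a^3 + 27 b^2) mod 17 = 16
-1728 * (4 a)^3 = -1728 * (4*3)^3 mod 17 = 15
j = 15 * 16^(-1) mod 17 = 2

j = 2 (mod 17)


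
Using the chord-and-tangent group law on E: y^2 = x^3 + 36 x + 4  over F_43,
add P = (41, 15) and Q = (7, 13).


P != Q, so use the chord formula.
s = (y2 - y1) / (x2 - x1) = (41) / (9) mod 43 = 38
x3 = s^2 - x1 - x2 mod 43 = 38^2 - 41 - 7 = 20
y3 = s (x1 - x3) - y1 mod 43 = 38 * (41 - 20) - 15 = 9

P + Q = (20, 9)


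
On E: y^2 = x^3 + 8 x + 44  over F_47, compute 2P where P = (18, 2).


Doubling: s = (3 x1^2 + a) / (2 y1)
s = (3*18^2 + 8) / (2*2) mod 47 = 10
x3 = s^2 - 2 x1 mod 47 = 10^2 - 2*18 = 17
y3 = s (x1 - x3) - y1 mod 47 = 10 * (18 - 17) - 2 = 8

2P = (17, 8)


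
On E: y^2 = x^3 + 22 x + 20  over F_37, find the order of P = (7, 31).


Compute successive multiples of P until we hit O:
  1P = (7, 31)
  2P = (33, 33)
  3P = (27, 13)
  4P = (36, 21)
  5P = (21, 7)
  6P = (21, 30)
  7P = (36, 16)
  8P = (27, 24)
  ... (continuing to 11P)
  11P = O

ord(P) = 11


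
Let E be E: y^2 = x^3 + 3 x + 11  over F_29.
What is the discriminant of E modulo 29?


4 a^3 + 27 b^2 = 4*3^3 + 27*11^2 = 108 + 3267 = 3375
Delta = -16 * (3375) = -54000
Delta mod 29 = 27

Delta = 27 (mod 29)


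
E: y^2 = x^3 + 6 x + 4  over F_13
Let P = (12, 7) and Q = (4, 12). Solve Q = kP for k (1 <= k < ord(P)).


Enumerate multiples of P until we hit Q = (4, 12):
  1P = (12, 7)
  2P = (5, 4)
  3P = (6, 3)
  4P = (7, 5)
  5P = (3, 7)
  6P = (11, 6)
  7P = (4, 1)
  8P = (0, 2)
  9P = (0, 11)
  10P = (4, 12)
Match found at i = 10.

k = 10


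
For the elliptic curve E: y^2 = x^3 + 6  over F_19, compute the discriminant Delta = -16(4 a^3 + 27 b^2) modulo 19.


4 a^3 + 27 b^2 = 4*0^3 + 27*6^2 = 0 + 972 = 972
Delta = -16 * (972) = -15552
Delta mod 19 = 9

Delta = 9 (mod 19)


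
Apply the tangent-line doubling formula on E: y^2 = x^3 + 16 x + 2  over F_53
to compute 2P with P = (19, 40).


Doubling: s = (3 x1^2 + a) / (2 y1)
s = (3*19^2 + 16) / (2*40) mod 53 = 25
x3 = s^2 - 2 x1 mod 53 = 25^2 - 2*19 = 4
y3 = s (x1 - x3) - y1 mod 53 = 25 * (19 - 4) - 40 = 17

2P = (4, 17)


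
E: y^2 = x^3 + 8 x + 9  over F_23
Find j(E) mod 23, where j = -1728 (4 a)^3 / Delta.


Delta = -16(4 a^3 + 27 b^2) mod 23 = 21
-1728 * (4 a)^3 = -1728 * (4*8)^3 mod 23 = 21
j = 21 * 21^(-1) mod 23 = 1

j = 1 (mod 23)


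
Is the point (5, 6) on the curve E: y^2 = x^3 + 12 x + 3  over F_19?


Check whether y^2 = x^3 + 12 x + 3 (mod 19) for (x, y) = (5, 6).
LHS: y^2 = 6^2 mod 19 = 17
RHS: x^3 + 12 x + 3 = 5^3 + 12*5 + 3 mod 19 = 17
LHS = RHS

Yes, on the curve


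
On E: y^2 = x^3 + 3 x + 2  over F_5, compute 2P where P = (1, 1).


k = 2 = 10_2 (binary, LSB first: 01)
Double-and-add from P = (1, 1):
  bit 0 = 0: acc unchanged = O
  bit 1 = 1: acc = O + (2, 1) = (2, 1)

2P = (2, 1)


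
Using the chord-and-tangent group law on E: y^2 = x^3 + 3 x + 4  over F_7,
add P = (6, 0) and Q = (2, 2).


P != Q, so use the chord formula.
s = (y2 - y1) / (x2 - x1) = (2) / (3) mod 7 = 3
x3 = s^2 - x1 - x2 mod 7 = 3^2 - 6 - 2 = 1
y3 = s (x1 - x3) - y1 mod 7 = 3 * (6 - 1) - 0 = 1

P + Q = (1, 1)


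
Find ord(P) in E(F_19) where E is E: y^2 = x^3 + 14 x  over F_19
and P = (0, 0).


Compute successive multiples of P until we hit O:
  1P = (0, 0)
  2P = O

ord(P) = 2


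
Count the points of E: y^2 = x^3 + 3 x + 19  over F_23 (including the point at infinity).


For each x in F_23, count y with y^2 = x^3 + 3 x + 19 mod 23:
  x = 1: RHS = 0, y in [0]  -> 1 point(s)
  x = 3: RHS = 9, y in [3, 20]  -> 2 point(s)
  x = 4: RHS = 3, y in [7, 16]  -> 2 point(s)
  x = 6: RHS = 0, y in [0]  -> 1 point(s)
  x = 8: RHS = 3, y in [7, 16]  -> 2 point(s)
  x = 9: RHS = 16, y in [4, 19]  -> 2 point(s)
  x = 11: RHS = 3, y in [7, 16]  -> 2 point(s)
  x = 12: RHS = 12, y in [9, 14]  -> 2 point(s)
  x = 13: RHS = 1, y in [1, 22]  -> 2 point(s)
  x = 15: RHS = 12, y in [9, 14]  -> 2 point(s)
  x = 16: RHS = 0, y in [0]  -> 1 point(s)
  x = 19: RHS = 12, y in [9, 14]  -> 2 point(s)
  x = 20: RHS = 6, y in [11, 12]  -> 2 point(s)
Affine points: 23. Add the point at infinity: total = 24.

#E(F_23) = 24


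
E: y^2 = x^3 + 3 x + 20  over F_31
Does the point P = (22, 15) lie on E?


Check whether y^2 = x^3 + 3 x + 20 (mod 31) for (x, y) = (22, 15).
LHS: y^2 = 15^2 mod 31 = 8
RHS: x^3 + 3 x + 20 = 22^3 + 3*22 + 20 mod 31 = 8
LHS = RHS

Yes, on the curve


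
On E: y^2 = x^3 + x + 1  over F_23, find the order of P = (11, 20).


Compute successive multiples of P until we hit O:
  1P = (11, 20)
  2P = (4, 0)
  3P = (11, 3)
  4P = O

ord(P) = 4


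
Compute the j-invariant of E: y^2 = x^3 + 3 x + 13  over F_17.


Delta = -16(4 a^3 + 27 b^2) mod 17 = 13
-1728 * (4 a)^3 = -1728 * (4*3)^3 mod 17 = 15
j = 15 * 13^(-1) mod 17 = 9

j = 9 (mod 17)


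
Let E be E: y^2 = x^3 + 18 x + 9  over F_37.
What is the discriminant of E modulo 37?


4 a^3 + 27 b^2 = 4*18^3 + 27*9^2 = 23328 + 2187 = 25515
Delta = -16 * (25515) = -408240
Delta mod 37 = 18

Delta = 18 (mod 37)


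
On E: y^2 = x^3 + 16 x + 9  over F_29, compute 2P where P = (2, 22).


k = 2 = 10_2 (binary, LSB first: 01)
Double-and-add from P = (2, 22):
  bit 0 = 0: acc unchanged = O
  bit 1 = 1: acc = O + (0, 3) = (0, 3)

2P = (0, 3)


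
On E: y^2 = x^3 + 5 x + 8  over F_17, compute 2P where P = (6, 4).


Doubling: s = (3 x1^2 + a) / (2 y1)
s = (3*6^2 + 5) / (2*4) mod 17 = 12
x3 = s^2 - 2 x1 mod 17 = 12^2 - 2*6 = 13
y3 = s (x1 - x3) - y1 mod 17 = 12 * (6 - 13) - 4 = 14

2P = (13, 14)


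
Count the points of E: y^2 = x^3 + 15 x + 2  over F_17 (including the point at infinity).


For each x in F_17, count y with y^2 = x^3 + 15 x + 2 mod 17:
  x = 0: RHS = 2, y in [6, 11]  -> 2 point(s)
  x = 1: RHS = 1, y in [1, 16]  -> 2 point(s)
  x = 5: RHS = 15, y in [7, 10]  -> 2 point(s)
  x = 6: RHS = 2, y in [6, 11]  -> 2 point(s)
  x = 7: RHS = 8, y in [5, 12]  -> 2 point(s)
  x = 9: RHS = 16, y in [4, 13]  -> 2 point(s)
  x = 10: RHS = 13, y in [8, 9]  -> 2 point(s)
  x = 11: RHS = 2, y in [6, 11]  -> 2 point(s)
  x = 14: RHS = 15, y in [7, 10]  -> 2 point(s)
  x = 15: RHS = 15, y in [7, 10]  -> 2 point(s)
Affine points: 20. Add the point at infinity: total = 21.

#E(F_17) = 21


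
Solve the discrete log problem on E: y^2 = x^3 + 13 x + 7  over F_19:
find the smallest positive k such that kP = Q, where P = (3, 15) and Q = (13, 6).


Enumerate multiples of P until we hit Q = (13, 6):
  1P = (3, 15)
  2P = (0, 8)
  3P = (13, 6)
Match found at i = 3.

k = 3


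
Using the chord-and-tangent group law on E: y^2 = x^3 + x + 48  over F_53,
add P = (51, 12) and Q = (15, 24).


P != Q, so use the chord formula.
s = (y2 - y1) / (x2 - x1) = (12) / (17) mod 53 = 35
x3 = s^2 - x1 - x2 mod 53 = 35^2 - 51 - 15 = 46
y3 = s (x1 - x3) - y1 mod 53 = 35 * (51 - 46) - 12 = 4

P + Q = (46, 4)


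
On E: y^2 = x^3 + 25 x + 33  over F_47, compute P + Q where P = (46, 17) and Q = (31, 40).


P != Q, so use the chord formula.
s = (y2 - y1) / (x2 - x1) = (23) / (32) mod 47 = 11
x3 = s^2 - x1 - x2 mod 47 = 11^2 - 46 - 31 = 44
y3 = s (x1 - x3) - y1 mod 47 = 11 * (46 - 44) - 17 = 5

P + Q = (44, 5)


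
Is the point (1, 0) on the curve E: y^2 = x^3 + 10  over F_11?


Check whether y^2 = x^3 + 0 x + 10 (mod 11) for (x, y) = (1, 0).
LHS: y^2 = 0^2 mod 11 = 0
RHS: x^3 + 0 x + 10 = 1^3 + 0*1 + 10 mod 11 = 0
LHS = RHS

Yes, on the curve


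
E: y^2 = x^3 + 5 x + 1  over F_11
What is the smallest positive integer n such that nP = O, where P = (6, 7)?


Compute successive multiples of P until we hit O:
  1P = (6, 7)
  2P = (0, 10)
  3P = (8, 5)
  4P = (9, 7)
  5P = (7, 4)
  6P = (7, 7)
  7P = (9, 4)
  8P = (8, 6)
  ... (continuing to 11P)
  11P = O

ord(P) = 11


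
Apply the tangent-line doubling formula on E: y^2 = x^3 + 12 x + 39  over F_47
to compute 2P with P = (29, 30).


Doubling: s = (3 x1^2 + a) / (2 y1)
s = (3*29^2 + 12) / (2*30) mod 47 = 7
x3 = s^2 - 2 x1 mod 47 = 7^2 - 2*29 = 38
y3 = s (x1 - x3) - y1 mod 47 = 7 * (29 - 38) - 30 = 1

2P = (38, 1)


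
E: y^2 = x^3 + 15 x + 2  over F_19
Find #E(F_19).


For each x in F_19, count y with y^2 = x^3 + 15 x + 2 mod 19:
  x = 3: RHS = 17, y in [6, 13]  -> 2 point(s)
  x = 6: RHS = 4, y in [2, 17]  -> 2 point(s)
  x = 8: RHS = 7, y in [8, 11]  -> 2 point(s)
  x = 9: RHS = 11, y in [7, 12]  -> 2 point(s)
  x = 11: RHS = 16, y in [4, 15]  -> 2 point(s)
  x = 13: RHS = 0, y in [0]  -> 1 point(s)
  x = 14: RHS = 11, y in [7, 12]  -> 2 point(s)
  x = 15: RHS = 11, y in [7, 12]  -> 2 point(s)
  x = 16: RHS = 6, y in [5, 14]  -> 2 point(s)
  x = 18: RHS = 5, y in [9, 10]  -> 2 point(s)
Affine points: 19. Add the point at infinity: total = 20.

#E(F_19) = 20


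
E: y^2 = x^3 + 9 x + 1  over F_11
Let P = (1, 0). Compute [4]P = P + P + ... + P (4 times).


k = 4 = 100_2 (binary, LSB first: 001)
Double-and-add from P = (1, 0):
  bit 0 = 0: acc unchanged = O
  bit 1 = 0: acc unchanged = O
  bit 2 = 1: acc = O + O = O

4P = O


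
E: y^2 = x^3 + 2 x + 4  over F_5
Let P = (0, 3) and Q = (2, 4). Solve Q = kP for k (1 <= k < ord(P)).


Enumerate multiples of P until we hit Q = (2, 4):
  1P = (0, 3)
  2P = (4, 4)
  3P = (2, 4)
Match found at i = 3.

k = 3


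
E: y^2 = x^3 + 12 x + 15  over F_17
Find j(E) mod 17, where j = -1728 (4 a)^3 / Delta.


Delta = -16(4 a^3 + 27 b^2) mod 17 = 16
-1728 * (4 a)^3 = -1728 * (4*12)^3 mod 17 = 8
j = 8 * 16^(-1) mod 17 = 9

j = 9 (mod 17)


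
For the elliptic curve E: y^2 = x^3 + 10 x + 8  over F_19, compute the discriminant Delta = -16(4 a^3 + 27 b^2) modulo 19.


4 a^3 + 27 b^2 = 4*10^3 + 27*8^2 = 4000 + 1728 = 5728
Delta = -16 * (5728) = -91648
Delta mod 19 = 8

Delta = 8 (mod 19)


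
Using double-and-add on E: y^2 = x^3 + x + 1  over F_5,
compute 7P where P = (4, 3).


k = 7 = 111_2 (binary, LSB first: 111)
Double-and-add from P = (4, 3):
  bit 0 = 1: acc = O + (4, 3) = (4, 3)
  bit 1 = 1: acc = (4, 3) + (3, 1) = (2, 1)
  bit 2 = 1: acc = (2, 1) + (0, 1) = (3, 4)

7P = (3, 4)


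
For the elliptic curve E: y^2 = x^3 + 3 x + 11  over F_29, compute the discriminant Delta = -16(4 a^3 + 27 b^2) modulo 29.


4 a^3 + 27 b^2 = 4*3^3 + 27*11^2 = 108 + 3267 = 3375
Delta = -16 * (3375) = -54000
Delta mod 29 = 27

Delta = 27 (mod 29)


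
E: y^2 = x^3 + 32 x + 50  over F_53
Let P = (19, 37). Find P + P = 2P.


Doubling: s = (3 x1^2 + a) / (2 y1)
s = (3*19^2 + 32) / (2*37) mod 53 = 43
x3 = s^2 - 2 x1 mod 53 = 43^2 - 2*19 = 9
y3 = s (x1 - x3) - y1 mod 53 = 43 * (19 - 9) - 37 = 22

2P = (9, 22)


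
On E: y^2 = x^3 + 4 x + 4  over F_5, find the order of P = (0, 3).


Compute successive multiples of P until we hit O:
  1P = (0, 3)
  2P = (1, 3)
  3P = (4, 2)
  4P = (2, 0)
  5P = (4, 3)
  6P = (1, 2)
  7P = (0, 2)
  8P = O

ord(P) = 8


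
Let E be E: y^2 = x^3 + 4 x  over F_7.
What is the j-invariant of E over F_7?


Delta = -16(4 a^3 + 27 b^2) mod 7 = 6
-1728 * (4 a)^3 = -1728 * (4*4)^3 mod 7 = 1
j = 1 * 6^(-1) mod 7 = 6

j = 6 (mod 7)


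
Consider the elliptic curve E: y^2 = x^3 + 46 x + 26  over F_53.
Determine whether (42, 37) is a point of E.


Check whether y^2 = x^3 + 46 x + 26 (mod 53) for (x, y) = (42, 37).
LHS: y^2 = 37^2 mod 53 = 44
RHS: x^3 + 46 x + 26 = 42^3 + 46*42 + 26 mod 53 = 44
LHS = RHS

Yes, on the curve


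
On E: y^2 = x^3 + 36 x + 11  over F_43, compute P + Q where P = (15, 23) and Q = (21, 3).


P != Q, so use the chord formula.
s = (y2 - y1) / (x2 - x1) = (23) / (6) mod 43 = 11
x3 = s^2 - x1 - x2 mod 43 = 11^2 - 15 - 21 = 42
y3 = s (x1 - x3) - y1 mod 43 = 11 * (15 - 42) - 23 = 24

P + Q = (42, 24)


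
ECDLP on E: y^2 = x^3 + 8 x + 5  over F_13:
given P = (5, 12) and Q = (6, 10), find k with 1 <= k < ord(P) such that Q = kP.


Enumerate multiples of P until we hit Q = (6, 10):
  1P = (5, 12)
  2P = (6, 10)
Match found at i = 2.

k = 2


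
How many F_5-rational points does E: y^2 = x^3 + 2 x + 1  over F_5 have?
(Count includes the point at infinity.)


For each x in F_5, count y with y^2 = x^3 + 2 x + 1 mod 5:
  x = 0: RHS = 1, y in [1, 4]  -> 2 point(s)
  x = 1: RHS = 4, y in [2, 3]  -> 2 point(s)
  x = 3: RHS = 4, y in [2, 3]  -> 2 point(s)
Affine points: 6. Add the point at infinity: total = 7.

#E(F_5) = 7


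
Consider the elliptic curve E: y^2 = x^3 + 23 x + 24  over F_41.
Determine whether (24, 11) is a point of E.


Check whether y^2 = x^3 + 23 x + 24 (mod 41) for (x, y) = (24, 11).
LHS: y^2 = 11^2 mod 41 = 39
RHS: x^3 + 23 x + 24 = 24^3 + 23*24 + 24 mod 41 = 9
LHS != RHS

No, not on the curve


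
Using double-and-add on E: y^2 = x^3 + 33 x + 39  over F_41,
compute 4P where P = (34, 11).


k = 4 = 100_2 (binary, LSB first: 001)
Double-and-add from P = (34, 11):
  bit 0 = 0: acc unchanged = O
  bit 1 = 0: acc unchanged = O
  bit 2 = 1: acc = O + (38, 35) = (38, 35)

4P = (38, 35)


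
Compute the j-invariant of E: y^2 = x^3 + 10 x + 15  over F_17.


Delta = -16(4 a^3 + 27 b^2) mod 17 = 11
-1728 * (4 a)^3 = -1728 * (4*10)^3 mod 17 = 4
j = 4 * 11^(-1) mod 17 = 5

j = 5 (mod 17)


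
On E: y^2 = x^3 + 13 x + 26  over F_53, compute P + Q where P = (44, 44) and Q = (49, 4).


P != Q, so use the chord formula.
s = (y2 - y1) / (x2 - x1) = (13) / (5) mod 53 = 45
x3 = s^2 - x1 - x2 mod 53 = 45^2 - 44 - 49 = 24
y3 = s (x1 - x3) - y1 mod 53 = 45 * (44 - 24) - 44 = 8

P + Q = (24, 8)


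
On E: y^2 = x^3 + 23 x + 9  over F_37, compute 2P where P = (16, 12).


Doubling: s = (3 x1^2 + a) / (2 y1)
s = (3*16^2 + 23) / (2*12) mod 37 = 16
x3 = s^2 - 2 x1 mod 37 = 16^2 - 2*16 = 2
y3 = s (x1 - x3) - y1 mod 37 = 16 * (16 - 2) - 12 = 27

2P = (2, 27)


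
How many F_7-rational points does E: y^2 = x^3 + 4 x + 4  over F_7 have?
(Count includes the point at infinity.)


For each x in F_7, count y with y^2 = x^3 + 4 x + 4 mod 7:
  x = 0: RHS = 4, y in [2, 5]  -> 2 point(s)
  x = 1: RHS = 2, y in [3, 4]  -> 2 point(s)
  x = 3: RHS = 1, y in [1, 6]  -> 2 point(s)
  x = 4: RHS = 0, y in [0]  -> 1 point(s)
  x = 5: RHS = 2, y in [3, 4]  -> 2 point(s)
Affine points: 9. Add the point at infinity: total = 10.

#E(F_7) = 10


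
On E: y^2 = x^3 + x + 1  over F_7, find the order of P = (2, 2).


Compute successive multiples of P until we hit O:
  1P = (2, 2)
  2P = (0, 1)
  3P = (0, 6)
  4P = (2, 5)
  5P = O

ord(P) = 5


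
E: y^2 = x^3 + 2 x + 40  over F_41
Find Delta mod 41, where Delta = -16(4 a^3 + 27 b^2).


4 a^3 + 27 b^2 = 4*2^3 + 27*40^2 = 32 + 43200 = 43232
Delta = -16 * (43232) = -691712
Delta mod 41 = 40

Delta = 40 (mod 41)


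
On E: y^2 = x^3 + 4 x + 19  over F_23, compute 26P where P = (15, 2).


k = 26 = 11010_2 (binary, LSB first: 01011)
Double-and-add from P = (15, 2):
  bit 0 = 0: acc unchanged = O
  bit 1 = 1: acc = O + (2, 14) = (2, 14)
  bit 2 = 0: acc unchanged = (2, 14)
  bit 3 = 1: acc = (2, 14) + (21, 16) = (6, 11)
  bit 4 = 1: acc = (6, 11) + (10, 1) = (19, 10)

26P = (19, 10)


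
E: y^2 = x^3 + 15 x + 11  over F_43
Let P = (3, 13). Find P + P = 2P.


Doubling: s = (3 x1^2 + a) / (2 y1)
s = (3*3^2 + 15) / (2*13) mod 43 = 38
x3 = s^2 - 2 x1 mod 43 = 38^2 - 2*3 = 19
y3 = s (x1 - x3) - y1 mod 43 = 38 * (3 - 19) - 13 = 24

2P = (19, 24)


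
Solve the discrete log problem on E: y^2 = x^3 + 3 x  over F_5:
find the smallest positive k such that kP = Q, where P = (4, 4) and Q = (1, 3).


Enumerate multiples of P until we hit Q = (1, 3):
  1P = (4, 4)
  2P = (1, 2)
  3P = (1, 3)
Match found at i = 3.

k = 3


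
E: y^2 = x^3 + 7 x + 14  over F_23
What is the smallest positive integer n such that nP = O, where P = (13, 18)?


Compute successive multiples of P until we hit O:
  1P = (13, 18)
  2P = (5, 17)
  3P = (14, 2)
  4P = (22, 11)
  5P = (17, 3)
  6P = (20, 14)
  7P = (3, 19)
  8P = (10, 7)
  ... (continuing to 25P)
  25P = O

ord(P) = 25


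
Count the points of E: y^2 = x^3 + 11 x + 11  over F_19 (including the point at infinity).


For each x in F_19, count y with y^2 = x^3 + 11 x + 11 mod 19:
  x = 0: RHS = 11, y in [7, 12]  -> 2 point(s)
  x = 1: RHS = 4, y in [2, 17]  -> 2 point(s)
  x = 4: RHS = 5, y in [9, 10]  -> 2 point(s)
  x = 5: RHS = 1, y in [1, 18]  -> 2 point(s)
  x = 10: RHS = 0, y in [0]  -> 1 point(s)
  x = 11: RHS = 0, y in [0]  -> 1 point(s)
  x = 12: RHS = 9, y in [3, 16]  -> 2 point(s)
  x = 15: RHS = 17, y in [6, 13]  -> 2 point(s)
  x = 17: RHS = 0, y in [0]  -> 1 point(s)
Affine points: 15. Add the point at infinity: total = 16.

#E(F_19) = 16


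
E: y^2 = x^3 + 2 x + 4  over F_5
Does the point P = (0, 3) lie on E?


Check whether y^2 = x^3 + 2 x + 4 (mod 5) for (x, y) = (0, 3).
LHS: y^2 = 3^2 mod 5 = 4
RHS: x^3 + 2 x + 4 = 0^3 + 2*0 + 4 mod 5 = 4
LHS = RHS

Yes, on the curve


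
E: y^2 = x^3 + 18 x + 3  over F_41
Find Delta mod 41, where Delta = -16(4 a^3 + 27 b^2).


4 a^3 + 27 b^2 = 4*18^3 + 27*3^2 = 23328 + 243 = 23571
Delta = -16 * (23571) = -377136
Delta mod 41 = 23

Delta = 23 (mod 41)


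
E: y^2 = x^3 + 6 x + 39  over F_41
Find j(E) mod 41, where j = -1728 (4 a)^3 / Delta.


Delta = -16(4 a^3 + 27 b^2) mod 41 = 28
-1728 * (4 a)^3 = -1728 * (4*6)^3 mod 41 = 40
j = 40 * 28^(-1) mod 41 = 19

j = 19 (mod 41)


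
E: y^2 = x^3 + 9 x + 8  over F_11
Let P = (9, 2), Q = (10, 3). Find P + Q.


P != Q, so use the chord formula.
s = (y2 - y1) / (x2 - x1) = (1) / (1) mod 11 = 1
x3 = s^2 - x1 - x2 mod 11 = 1^2 - 9 - 10 = 4
y3 = s (x1 - x3) - y1 mod 11 = 1 * (9 - 4) - 2 = 3

P + Q = (4, 3)


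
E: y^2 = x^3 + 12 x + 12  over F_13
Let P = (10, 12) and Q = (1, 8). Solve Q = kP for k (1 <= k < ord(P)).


Enumerate multiples of P until we hit Q = (1, 8):
  1P = (10, 12)
  2P = (6, 1)
  3P = (7, 6)
  4P = (0, 8)
  5P = (12, 8)
  6P = (8, 10)
  7P = (9, 2)
  8P = (3, 6)
  9P = (1, 5)
  10P = (1, 8)
Match found at i = 10.

k = 10


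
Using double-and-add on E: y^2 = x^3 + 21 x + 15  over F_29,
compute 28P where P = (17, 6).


k = 28 = 11100_2 (binary, LSB first: 00111)
Double-and-add from P = (17, 6):
  bit 0 = 0: acc unchanged = O
  bit 1 = 0: acc unchanged = O
  bit 2 = 1: acc = O + (15, 15) = (15, 15)
  bit 3 = 1: acc = (15, 15) + (28, 14) = (9, 18)
  bit 4 = 1: acc = (9, 18) + (27, 20) = (17, 23)

28P = (17, 23)


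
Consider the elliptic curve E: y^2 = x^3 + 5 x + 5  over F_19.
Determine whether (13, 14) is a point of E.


Check whether y^2 = x^3 + 5 x + 5 (mod 19) for (x, y) = (13, 14).
LHS: y^2 = 14^2 mod 19 = 6
RHS: x^3 + 5 x + 5 = 13^3 + 5*13 + 5 mod 19 = 6
LHS = RHS

Yes, on the curve


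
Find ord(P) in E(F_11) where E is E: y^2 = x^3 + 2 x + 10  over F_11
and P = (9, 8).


Compute successive multiples of P until we hit O:
  1P = (9, 8)
  2P = (7, 2)
  3P = (4, 7)
  4P = (2, 0)
  5P = (4, 4)
  6P = (7, 9)
  7P = (9, 3)
  8P = O

ord(P) = 8


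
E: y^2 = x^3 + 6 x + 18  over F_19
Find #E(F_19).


For each x in F_19, count y with y^2 = x^3 + 6 x + 18 mod 19:
  x = 1: RHS = 6, y in [5, 14]  -> 2 point(s)
  x = 2: RHS = 0, y in [0]  -> 1 point(s)
  x = 3: RHS = 6, y in [5, 14]  -> 2 point(s)
  x = 4: RHS = 11, y in [7, 12]  -> 2 point(s)
  x = 6: RHS = 4, y in [2, 17]  -> 2 point(s)
  x = 7: RHS = 4, y in [2, 17]  -> 2 point(s)
  x = 11: RHS = 9, y in [3, 16]  -> 2 point(s)
  x = 15: RHS = 6, y in [5, 14]  -> 2 point(s)
  x = 16: RHS = 11, y in [7, 12]  -> 2 point(s)
  x = 17: RHS = 17, y in [6, 13]  -> 2 point(s)
  x = 18: RHS = 11, y in [7, 12]  -> 2 point(s)
Affine points: 21. Add the point at infinity: total = 22.

#E(F_19) = 22


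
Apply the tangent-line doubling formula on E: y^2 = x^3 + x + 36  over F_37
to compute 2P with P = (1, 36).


Doubling: s = (3 x1^2 + a) / (2 y1)
s = (3*1^2 + 1) / (2*36) mod 37 = 35
x3 = s^2 - 2 x1 mod 37 = 35^2 - 2*1 = 2
y3 = s (x1 - x3) - y1 mod 37 = 35 * (1 - 2) - 36 = 3

2P = (2, 3)


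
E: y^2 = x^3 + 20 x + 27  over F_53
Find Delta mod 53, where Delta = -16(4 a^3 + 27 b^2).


4 a^3 + 27 b^2 = 4*20^3 + 27*27^2 = 32000 + 19683 = 51683
Delta = -16 * (51683) = -826928
Delta mod 53 = 31

Delta = 31 (mod 53)


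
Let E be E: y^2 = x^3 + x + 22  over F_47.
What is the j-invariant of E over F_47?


Delta = -16(4 a^3 + 27 b^2) mod 47 = 45
-1728 * (4 a)^3 = -1728 * (4*1)^3 mod 47 = 46
j = 46 * 45^(-1) mod 47 = 24

j = 24 (mod 47)


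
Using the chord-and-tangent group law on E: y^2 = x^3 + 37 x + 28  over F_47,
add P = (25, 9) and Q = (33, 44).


P != Q, so use the chord formula.
s = (y2 - y1) / (x2 - x1) = (35) / (8) mod 47 = 22
x3 = s^2 - x1 - x2 mod 47 = 22^2 - 25 - 33 = 3
y3 = s (x1 - x3) - y1 mod 47 = 22 * (25 - 3) - 9 = 5

P + Q = (3, 5)


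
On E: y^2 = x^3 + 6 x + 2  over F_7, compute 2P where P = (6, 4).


Doubling: s = (3 x1^2 + a) / (2 y1)
s = (3*6^2 + 6) / (2*4) mod 7 = 2
x3 = s^2 - 2 x1 mod 7 = 2^2 - 2*6 = 6
y3 = s (x1 - x3) - y1 mod 7 = 2 * (6 - 6) - 4 = 3

2P = (6, 3)


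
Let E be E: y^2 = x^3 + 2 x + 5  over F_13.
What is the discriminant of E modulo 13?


4 a^3 + 27 b^2 = 4*2^3 + 27*5^2 = 32 + 675 = 707
Delta = -16 * (707) = -11312
Delta mod 13 = 11

Delta = 11 (mod 13)


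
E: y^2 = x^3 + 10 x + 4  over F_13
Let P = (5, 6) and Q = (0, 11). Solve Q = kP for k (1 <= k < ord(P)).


Enumerate multiples of P until we hit Q = (0, 11):
  1P = (5, 6)
  2P = (0, 11)
Match found at i = 2.

k = 2


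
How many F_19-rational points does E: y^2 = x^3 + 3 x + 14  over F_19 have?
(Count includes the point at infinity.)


For each x in F_19, count y with y^2 = x^3 + 3 x + 14 mod 19:
  x = 2: RHS = 9, y in [3, 16]  -> 2 point(s)
  x = 6: RHS = 1, y in [1, 18]  -> 2 point(s)
  x = 7: RHS = 17, y in [6, 13]  -> 2 point(s)
  x = 12: RHS = 11, y in [7, 12]  -> 2 point(s)
  x = 14: RHS = 7, y in [8, 11]  -> 2 point(s)
  x = 16: RHS = 16, y in [4, 15]  -> 2 point(s)
  x = 17: RHS = 0, y in [0]  -> 1 point(s)
Affine points: 13. Add the point at infinity: total = 14.

#E(F_19) = 14


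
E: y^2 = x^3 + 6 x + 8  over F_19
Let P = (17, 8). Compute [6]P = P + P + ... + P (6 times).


k = 6 = 110_2 (binary, LSB first: 011)
Double-and-add from P = (17, 8):
  bit 0 = 0: acc unchanged = O
  bit 1 = 1: acc = O + (2, 16) = (2, 16)
  bit 2 = 1: acc = (2, 16) + (5, 12) = (18, 18)

6P = (18, 18)


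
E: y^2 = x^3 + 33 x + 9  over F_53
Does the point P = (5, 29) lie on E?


Check whether y^2 = x^3 + 33 x + 9 (mod 53) for (x, y) = (5, 29).
LHS: y^2 = 29^2 mod 53 = 46
RHS: x^3 + 33 x + 9 = 5^3 + 33*5 + 9 mod 53 = 34
LHS != RHS

No, not on the curve


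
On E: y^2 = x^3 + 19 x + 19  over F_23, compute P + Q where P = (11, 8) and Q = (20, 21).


P != Q, so use the chord formula.
s = (y2 - y1) / (x2 - x1) = (13) / (9) mod 23 = 4
x3 = s^2 - x1 - x2 mod 23 = 4^2 - 11 - 20 = 8
y3 = s (x1 - x3) - y1 mod 23 = 4 * (11 - 8) - 8 = 4

P + Q = (8, 4)


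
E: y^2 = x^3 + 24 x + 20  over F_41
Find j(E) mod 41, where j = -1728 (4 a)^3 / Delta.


Delta = -16(4 a^3 + 27 b^2) mod 41 = 18
-1728 * (4 a)^3 = -1728 * (4*24)^3 mod 41 = 18
j = 18 * 18^(-1) mod 41 = 1

j = 1 (mod 41)


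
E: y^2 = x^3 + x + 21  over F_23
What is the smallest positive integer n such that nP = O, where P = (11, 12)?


Compute successive multiples of P until we hit O:
  1P = (11, 12)
  2P = (17, 12)
  3P = (18, 11)
  4P = (2, 13)
  5P = (12, 6)
  6P = (13, 0)
  7P = (12, 17)
  8P = (2, 10)
  ... (continuing to 12P)
  12P = O

ord(P) = 12


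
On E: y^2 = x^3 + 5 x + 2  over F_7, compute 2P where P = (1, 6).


Doubling: s = (3 x1^2 + a) / (2 y1)
s = (3*1^2 + 5) / (2*6) mod 7 = 3
x3 = s^2 - 2 x1 mod 7 = 3^2 - 2*1 = 0
y3 = s (x1 - x3) - y1 mod 7 = 3 * (1 - 0) - 6 = 4

2P = (0, 4)


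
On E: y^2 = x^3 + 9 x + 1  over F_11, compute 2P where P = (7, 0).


k = 2 = 10_2 (binary, LSB first: 01)
Double-and-add from P = (7, 0):
  bit 0 = 0: acc unchanged = O
  bit 1 = 1: acc = O + O = O

2P = O


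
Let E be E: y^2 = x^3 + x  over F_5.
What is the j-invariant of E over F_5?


Delta = -16(4 a^3 + 27 b^2) mod 5 = 1
-1728 * (4 a)^3 = -1728 * (4*1)^3 mod 5 = 3
j = 3 * 1^(-1) mod 5 = 3

j = 3 (mod 5)


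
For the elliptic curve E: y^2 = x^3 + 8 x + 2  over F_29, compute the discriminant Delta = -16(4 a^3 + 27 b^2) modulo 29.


4 a^3 + 27 b^2 = 4*8^3 + 27*2^2 = 2048 + 108 = 2156
Delta = -16 * (2156) = -34496
Delta mod 29 = 14

Delta = 14 (mod 29)


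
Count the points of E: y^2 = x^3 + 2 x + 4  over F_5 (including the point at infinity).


For each x in F_5, count y with y^2 = x^3 + 2 x + 4 mod 5:
  x = 0: RHS = 4, y in [2, 3]  -> 2 point(s)
  x = 2: RHS = 1, y in [1, 4]  -> 2 point(s)
  x = 4: RHS = 1, y in [1, 4]  -> 2 point(s)
Affine points: 6. Add the point at infinity: total = 7.

#E(F_5) = 7


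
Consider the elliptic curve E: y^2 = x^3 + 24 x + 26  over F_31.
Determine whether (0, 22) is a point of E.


Check whether y^2 = x^3 + 24 x + 26 (mod 31) for (x, y) = (0, 22).
LHS: y^2 = 22^2 mod 31 = 19
RHS: x^3 + 24 x + 26 = 0^3 + 24*0 + 26 mod 31 = 26
LHS != RHS

No, not on the curve


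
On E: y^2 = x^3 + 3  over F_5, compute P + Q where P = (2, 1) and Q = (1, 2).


P != Q, so use the chord formula.
s = (y2 - y1) / (x2 - x1) = (1) / (4) mod 5 = 4
x3 = s^2 - x1 - x2 mod 5 = 4^2 - 2 - 1 = 3
y3 = s (x1 - x3) - y1 mod 5 = 4 * (2 - 3) - 1 = 0

P + Q = (3, 0)


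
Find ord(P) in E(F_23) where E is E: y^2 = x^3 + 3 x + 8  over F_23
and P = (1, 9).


Compute successive multiples of P until we hit O:
  1P = (1, 9)
  2P = (16, 9)
  3P = (6, 14)
  4P = (17, 21)
  5P = (7, 21)
  6P = (19, 1)
  7P = (12, 1)
  8P = (13, 6)
  ... (continuing to 29P)
  29P = O

ord(P) = 29


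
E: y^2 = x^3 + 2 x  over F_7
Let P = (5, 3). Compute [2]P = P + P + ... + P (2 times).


k = 2 = 10_2 (binary, LSB first: 01)
Double-and-add from P = (5, 3):
  bit 0 = 0: acc unchanged = O
  bit 1 = 1: acc = O + (4, 4) = (4, 4)

2P = (4, 4)


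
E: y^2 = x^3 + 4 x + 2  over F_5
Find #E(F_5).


For each x in F_5, count y with y^2 = x^3 + 4 x + 2 mod 5:
  x = 3: RHS = 1, y in [1, 4]  -> 2 point(s)
Affine points: 2. Add the point at infinity: total = 3.

#E(F_5) = 3


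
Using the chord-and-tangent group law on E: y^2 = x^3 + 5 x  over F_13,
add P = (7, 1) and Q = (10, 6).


P != Q, so use the chord formula.
s = (y2 - y1) / (x2 - x1) = (5) / (3) mod 13 = 6
x3 = s^2 - x1 - x2 mod 13 = 6^2 - 7 - 10 = 6
y3 = s (x1 - x3) - y1 mod 13 = 6 * (7 - 6) - 1 = 5

P + Q = (6, 5)


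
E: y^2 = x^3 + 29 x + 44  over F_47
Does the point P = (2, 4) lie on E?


Check whether y^2 = x^3 + 29 x + 44 (mod 47) for (x, y) = (2, 4).
LHS: y^2 = 4^2 mod 47 = 16
RHS: x^3 + 29 x + 44 = 2^3 + 29*2 + 44 mod 47 = 16
LHS = RHS

Yes, on the curve


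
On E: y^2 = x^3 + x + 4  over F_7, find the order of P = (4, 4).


Compute successive multiples of P until we hit O:
  1P = (4, 4)
  2P = (6, 3)
  3P = (6, 4)
  4P = (4, 3)
  5P = O

ord(P) = 5


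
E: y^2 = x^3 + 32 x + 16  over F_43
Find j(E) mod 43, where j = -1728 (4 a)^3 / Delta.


Delta = -16(4 a^3 + 27 b^2) mod 43 = 5
-1728 * (4 a)^3 = -1728 * (4*32)^3 mod 43 = 8
j = 8 * 5^(-1) mod 43 = 36

j = 36 (mod 43)


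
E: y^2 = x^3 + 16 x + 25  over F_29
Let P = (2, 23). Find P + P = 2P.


Doubling: s = (3 x1^2 + a) / (2 y1)
s = (3*2^2 + 16) / (2*23) mod 29 = 17
x3 = s^2 - 2 x1 mod 29 = 17^2 - 2*2 = 24
y3 = s (x1 - x3) - y1 mod 29 = 17 * (2 - 24) - 23 = 9

2P = (24, 9)


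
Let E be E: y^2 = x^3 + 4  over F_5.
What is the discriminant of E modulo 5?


4 a^3 + 27 b^2 = 4*0^3 + 27*4^2 = 0 + 432 = 432
Delta = -16 * (432) = -6912
Delta mod 5 = 3

Delta = 3 (mod 5)


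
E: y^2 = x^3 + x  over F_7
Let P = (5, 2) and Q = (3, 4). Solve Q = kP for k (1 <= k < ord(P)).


Enumerate multiples of P until we hit Q = (3, 4):
  1P = (5, 2)
  2P = (1, 4)
  3P = (3, 4)
Match found at i = 3.

k = 3


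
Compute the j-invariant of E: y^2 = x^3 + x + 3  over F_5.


Delta = -16(4 a^3 + 27 b^2) mod 5 = 3
-1728 * (4 a)^3 = -1728 * (4*1)^3 mod 5 = 3
j = 3 * 3^(-1) mod 5 = 1

j = 1 (mod 5)


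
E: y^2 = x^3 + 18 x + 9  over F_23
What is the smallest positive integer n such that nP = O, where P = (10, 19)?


Compute successive multiples of P until we hit O:
  1P = (10, 19)
  2P = (9, 16)
  3P = (13, 18)
  4P = (18, 22)
  5P = (7, 8)
  6P = (22, 6)
  7P = (0, 20)
  8P = (16, 0)
  ... (continuing to 16P)
  16P = O

ord(P) = 16


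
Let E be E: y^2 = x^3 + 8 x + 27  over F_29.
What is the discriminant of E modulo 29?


4 a^3 + 27 b^2 = 4*8^3 + 27*27^2 = 2048 + 19683 = 21731
Delta = -16 * (21731) = -347696
Delta mod 29 = 14

Delta = 14 (mod 29)


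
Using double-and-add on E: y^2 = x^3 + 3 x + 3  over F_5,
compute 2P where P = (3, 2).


k = 2 = 10_2 (binary, LSB first: 01)
Double-and-add from P = (3, 2):
  bit 0 = 0: acc unchanged = O
  bit 1 = 1: acc = O + (4, 3) = (4, 3)

2P = (4, 3)


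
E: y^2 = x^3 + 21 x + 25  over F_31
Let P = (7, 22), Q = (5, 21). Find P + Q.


P != Q, so use the chord formula.
s = (y2 - y1) / (x2 - x1) = (30) / (29) mod 31 = 16
x3 = s^2 - x1 - x2 mod 31 = 16^2 - 7 - 5 = 27
y3 = s (x1 - x3) - y1 mod 31 = 16 * (7 - 27) - 22 = 30

P + Q = (27, 30)


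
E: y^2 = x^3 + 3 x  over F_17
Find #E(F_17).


For each x in F_17, count y with y^2 = x^3 + 3 x + 0 mod 17:
  x = 0: RHS = 0, y in [0]  -> 1 point(s)
  x = 1: RHS = 4, y in [2, 15]  -> 2 point(s)
  x = 3: RHS = 2, y in [6, 11]  -> 2 point(s)
  x = 4: RHS = 8, y in [5, 12]  -> 2 point(s)
  x = 5: RHS = 4, y in [2, 15]  -> 2 point(s)
  x = 6: RHS = 13, y in [8, 9]  -> 2 point(s)
  x = 8: RHS = 9, y in [3, 14]  -> 2 point(s)
  x = 9: RHS = 8, y in [5, 12]  -> 2 point(s)
  x = 11: RHS = 4, y in [2, 15]  -> 2 point(s)
  x = 12: RHS = 13, y in [8, 9]  -> 2 point(s)
  x = 13: RHS = 9, y in [3, 14]  -> 2 point(s)
  x = 14: RHS = 15, y in [7, 10]  -> 2 point(s)
  x = 16: RHS = 13, y in [8, 9]  -> 2 point(s)
Affine points: 25. Add the point at infinity: total = 26.

#E(F_17) = 26
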